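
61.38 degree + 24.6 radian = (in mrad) 2.567e+04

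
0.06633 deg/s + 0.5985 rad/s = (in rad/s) 0.5997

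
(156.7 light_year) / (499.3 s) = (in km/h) 1.069e+16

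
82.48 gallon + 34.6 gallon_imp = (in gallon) 124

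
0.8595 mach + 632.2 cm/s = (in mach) 0.8781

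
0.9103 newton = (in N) 0.9103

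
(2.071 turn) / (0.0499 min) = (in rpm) 41.5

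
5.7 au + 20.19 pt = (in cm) 8.527e+13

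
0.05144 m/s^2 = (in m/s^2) 0.05144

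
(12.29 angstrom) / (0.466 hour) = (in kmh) 2.637e-12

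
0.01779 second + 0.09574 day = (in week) 0.01368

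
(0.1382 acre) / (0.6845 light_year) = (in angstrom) 0.0008636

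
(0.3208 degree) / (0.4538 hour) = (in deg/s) 0.0001964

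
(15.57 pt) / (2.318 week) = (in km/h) 1.41e-08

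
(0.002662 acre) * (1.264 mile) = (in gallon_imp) 4.82e+06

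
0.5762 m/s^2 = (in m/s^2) 0.5762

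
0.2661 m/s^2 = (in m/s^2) 0.2661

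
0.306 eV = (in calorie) 1.172e-20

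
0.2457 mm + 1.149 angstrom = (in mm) 0.2457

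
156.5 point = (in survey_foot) 0.1811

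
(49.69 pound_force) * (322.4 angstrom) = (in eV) 4.448e+13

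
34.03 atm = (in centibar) 3448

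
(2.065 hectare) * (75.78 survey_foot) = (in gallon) 1.26e+08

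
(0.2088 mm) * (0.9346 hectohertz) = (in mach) 5.731e-05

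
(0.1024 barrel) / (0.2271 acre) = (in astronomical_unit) 1.184e-16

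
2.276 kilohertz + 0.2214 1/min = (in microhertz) 2.276e+09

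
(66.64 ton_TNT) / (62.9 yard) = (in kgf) 4.943e+08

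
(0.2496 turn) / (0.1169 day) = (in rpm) 0.001483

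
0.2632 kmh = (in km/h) 0.2632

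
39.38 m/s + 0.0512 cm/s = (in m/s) 39.38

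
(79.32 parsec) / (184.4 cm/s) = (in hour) 3.687e+14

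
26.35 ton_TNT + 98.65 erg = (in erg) 1.102e+18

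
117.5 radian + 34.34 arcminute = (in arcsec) 2.424e+07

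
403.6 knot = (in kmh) 747.5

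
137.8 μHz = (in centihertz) 0.01378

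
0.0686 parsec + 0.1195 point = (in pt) 6e+18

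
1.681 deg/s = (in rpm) 0.2802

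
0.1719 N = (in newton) 0.1719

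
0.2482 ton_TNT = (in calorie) 2.482e+08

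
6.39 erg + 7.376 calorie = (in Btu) 0.02925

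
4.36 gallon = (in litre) 16.5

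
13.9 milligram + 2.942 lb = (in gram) 1334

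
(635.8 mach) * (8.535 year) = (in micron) 5.827e+19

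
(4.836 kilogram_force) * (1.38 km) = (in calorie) 1.564e+04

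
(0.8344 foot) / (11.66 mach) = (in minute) 1.068e-06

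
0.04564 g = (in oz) 0.00161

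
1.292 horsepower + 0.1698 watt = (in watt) 963.6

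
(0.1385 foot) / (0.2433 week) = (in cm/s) 2.869e-05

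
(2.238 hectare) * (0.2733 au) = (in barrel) 5.755e+15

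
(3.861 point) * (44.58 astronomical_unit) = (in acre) 2.245e+06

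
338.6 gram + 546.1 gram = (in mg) 8.847e+05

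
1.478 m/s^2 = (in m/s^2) 1.478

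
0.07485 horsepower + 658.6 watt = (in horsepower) 0.958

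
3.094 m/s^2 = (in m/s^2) 3.094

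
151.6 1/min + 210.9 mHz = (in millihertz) 2738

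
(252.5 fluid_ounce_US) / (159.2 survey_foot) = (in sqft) 0.001656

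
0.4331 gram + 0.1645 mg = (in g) 0.4333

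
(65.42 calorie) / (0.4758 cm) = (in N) 5.753e+04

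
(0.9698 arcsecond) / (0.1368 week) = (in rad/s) 5.683e-11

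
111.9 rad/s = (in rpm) 1069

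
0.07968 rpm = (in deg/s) 0.4781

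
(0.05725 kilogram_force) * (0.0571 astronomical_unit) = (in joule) 4.796e+09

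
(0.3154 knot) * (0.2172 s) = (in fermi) 3.524e+13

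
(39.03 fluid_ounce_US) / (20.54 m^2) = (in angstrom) 5.62e+05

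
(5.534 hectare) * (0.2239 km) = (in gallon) 3.273e+09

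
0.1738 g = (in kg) 0.0001738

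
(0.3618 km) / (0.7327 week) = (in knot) 0.001587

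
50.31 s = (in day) 0.0005823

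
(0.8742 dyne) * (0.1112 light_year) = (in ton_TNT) 2.198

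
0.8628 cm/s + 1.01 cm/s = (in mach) 5.5e-05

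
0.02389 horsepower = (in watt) 17.81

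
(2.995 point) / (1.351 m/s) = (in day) 9.052e-09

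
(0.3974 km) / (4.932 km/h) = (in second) 290.1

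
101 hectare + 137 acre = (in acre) 386.6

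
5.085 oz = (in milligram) 1.442e+05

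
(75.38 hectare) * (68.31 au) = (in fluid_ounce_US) 2.605e+23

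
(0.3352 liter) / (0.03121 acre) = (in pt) 0.007523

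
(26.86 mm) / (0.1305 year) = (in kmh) 2.35e-08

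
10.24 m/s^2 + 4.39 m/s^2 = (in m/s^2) 14.63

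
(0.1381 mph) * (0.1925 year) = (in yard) 4.099e+05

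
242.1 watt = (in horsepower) 0.3247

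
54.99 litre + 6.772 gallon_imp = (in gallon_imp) 18.87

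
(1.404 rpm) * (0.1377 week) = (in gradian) 7.795e+05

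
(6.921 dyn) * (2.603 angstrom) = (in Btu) 1.708e-17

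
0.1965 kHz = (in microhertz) 1.965e+08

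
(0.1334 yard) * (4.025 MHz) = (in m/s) 4.91e+05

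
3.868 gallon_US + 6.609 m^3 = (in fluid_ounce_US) 2.24e+05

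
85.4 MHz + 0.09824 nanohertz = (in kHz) 8.54e+04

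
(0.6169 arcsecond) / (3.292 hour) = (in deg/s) 1.446e-08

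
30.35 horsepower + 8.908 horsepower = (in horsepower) 39.26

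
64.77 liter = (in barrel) 0.4074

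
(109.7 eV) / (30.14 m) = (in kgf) 5.946e-20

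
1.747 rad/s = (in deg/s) 100.1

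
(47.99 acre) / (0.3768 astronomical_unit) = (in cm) 0.0003445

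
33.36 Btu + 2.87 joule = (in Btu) 33.36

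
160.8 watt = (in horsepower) 0.2156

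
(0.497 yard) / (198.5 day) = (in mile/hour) 5.928e-08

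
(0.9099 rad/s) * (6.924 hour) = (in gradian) 1.444e+06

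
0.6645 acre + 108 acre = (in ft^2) 4.733e+06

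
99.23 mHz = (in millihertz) 99.23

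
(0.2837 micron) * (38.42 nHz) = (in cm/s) 1.09e-12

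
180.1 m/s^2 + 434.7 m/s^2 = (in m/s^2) 614.8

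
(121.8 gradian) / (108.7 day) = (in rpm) 1.945e-06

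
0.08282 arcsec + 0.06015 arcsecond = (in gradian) 4.413e-05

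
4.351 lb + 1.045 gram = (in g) 1975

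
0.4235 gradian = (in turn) 0.001059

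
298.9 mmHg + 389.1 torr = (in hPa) 917.3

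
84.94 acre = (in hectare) 34.37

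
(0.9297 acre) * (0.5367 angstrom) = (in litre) 0.0002019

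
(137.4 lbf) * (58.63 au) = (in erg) 5.361e+22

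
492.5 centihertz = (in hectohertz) 0.04925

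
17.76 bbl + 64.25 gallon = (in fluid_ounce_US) 1.037e+05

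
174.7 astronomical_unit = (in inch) 1.029e+15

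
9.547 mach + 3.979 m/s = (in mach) 9.559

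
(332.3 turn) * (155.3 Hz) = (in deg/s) 1.858e+07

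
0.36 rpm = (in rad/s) 0.0377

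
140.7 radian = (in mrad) 1.407e+05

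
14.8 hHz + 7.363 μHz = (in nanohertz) 1.48e+12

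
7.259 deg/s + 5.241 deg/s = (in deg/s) 12.5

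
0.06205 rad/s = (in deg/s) 3.555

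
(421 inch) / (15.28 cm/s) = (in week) 0.0001157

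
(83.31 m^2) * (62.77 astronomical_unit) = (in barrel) 4.921e+15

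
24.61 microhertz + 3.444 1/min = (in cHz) 5.742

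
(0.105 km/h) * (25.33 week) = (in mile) 277.6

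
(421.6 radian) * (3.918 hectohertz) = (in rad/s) 1.652e+05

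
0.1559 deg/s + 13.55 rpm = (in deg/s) 81.46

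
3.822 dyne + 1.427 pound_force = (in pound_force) 1.427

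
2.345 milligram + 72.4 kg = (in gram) 7.24e+04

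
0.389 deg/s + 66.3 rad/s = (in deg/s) 3799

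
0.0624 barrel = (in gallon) 2.621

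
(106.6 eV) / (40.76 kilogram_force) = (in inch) 1.682e-18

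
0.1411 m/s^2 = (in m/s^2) 0.1411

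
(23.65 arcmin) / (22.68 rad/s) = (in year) 9.619e-12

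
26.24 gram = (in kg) 0.02624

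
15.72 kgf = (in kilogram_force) 15.72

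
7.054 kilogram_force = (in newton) 69.18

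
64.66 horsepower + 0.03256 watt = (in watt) 4.822e+04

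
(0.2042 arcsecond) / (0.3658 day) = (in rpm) 2.991e-10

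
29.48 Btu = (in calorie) 7434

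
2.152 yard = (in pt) 5578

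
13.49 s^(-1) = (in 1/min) 809.4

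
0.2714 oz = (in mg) 7694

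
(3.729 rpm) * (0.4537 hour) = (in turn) 101.5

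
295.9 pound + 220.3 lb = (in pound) 516.2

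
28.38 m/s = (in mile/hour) 63.48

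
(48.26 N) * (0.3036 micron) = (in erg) 146.5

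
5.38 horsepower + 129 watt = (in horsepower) 5.553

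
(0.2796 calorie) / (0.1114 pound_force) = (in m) 2.361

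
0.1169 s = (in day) 1.353e-06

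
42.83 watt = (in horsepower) 0.05744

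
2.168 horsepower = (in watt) 1617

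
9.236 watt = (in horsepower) 0.01239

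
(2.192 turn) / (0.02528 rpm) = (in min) 86.71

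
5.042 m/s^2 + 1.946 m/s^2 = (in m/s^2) 6.988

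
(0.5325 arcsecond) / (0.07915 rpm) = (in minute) 5.191e-06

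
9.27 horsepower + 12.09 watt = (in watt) 6925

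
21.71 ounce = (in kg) 0.6155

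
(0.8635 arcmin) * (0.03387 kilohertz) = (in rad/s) 0.008508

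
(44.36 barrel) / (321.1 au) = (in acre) 3.628e-17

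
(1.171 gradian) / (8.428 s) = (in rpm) 0.02084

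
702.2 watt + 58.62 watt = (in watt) 760.8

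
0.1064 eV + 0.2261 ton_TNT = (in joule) 9.46e+08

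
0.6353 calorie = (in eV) 1.659e+19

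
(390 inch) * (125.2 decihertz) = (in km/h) 446.5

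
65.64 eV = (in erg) 1.052e-10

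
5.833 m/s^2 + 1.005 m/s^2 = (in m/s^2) 6.838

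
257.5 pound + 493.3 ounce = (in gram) 1.308e+05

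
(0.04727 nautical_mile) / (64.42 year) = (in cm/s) 4.309e-06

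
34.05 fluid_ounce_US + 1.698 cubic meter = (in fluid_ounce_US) 5.745e+04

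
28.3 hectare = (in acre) 69.93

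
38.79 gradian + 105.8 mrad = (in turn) 0.1138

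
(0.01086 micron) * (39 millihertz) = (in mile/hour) 9.474e-10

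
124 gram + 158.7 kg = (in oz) 5602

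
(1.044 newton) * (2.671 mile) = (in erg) 4.488e+10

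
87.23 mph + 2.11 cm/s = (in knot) 75.84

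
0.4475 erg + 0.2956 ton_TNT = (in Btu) 1.172e+06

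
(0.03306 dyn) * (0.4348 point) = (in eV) 3.165e+08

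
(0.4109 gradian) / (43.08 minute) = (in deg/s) 0.0001431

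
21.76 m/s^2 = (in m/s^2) 21.76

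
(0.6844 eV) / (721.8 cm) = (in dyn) 1.519e-15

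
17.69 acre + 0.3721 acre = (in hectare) 7.309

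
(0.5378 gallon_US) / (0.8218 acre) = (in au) 4.092e-18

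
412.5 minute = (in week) 0.04092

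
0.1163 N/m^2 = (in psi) 1.687e-05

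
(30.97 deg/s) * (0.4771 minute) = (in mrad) 1.547e+04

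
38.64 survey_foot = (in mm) 1.178e+04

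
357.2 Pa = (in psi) 0.05181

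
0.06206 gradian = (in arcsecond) 201.1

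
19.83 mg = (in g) 0.01983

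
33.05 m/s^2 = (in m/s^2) 33.05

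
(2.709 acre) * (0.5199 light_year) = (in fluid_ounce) 1.823e+24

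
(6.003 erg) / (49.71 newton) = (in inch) 4.754e-07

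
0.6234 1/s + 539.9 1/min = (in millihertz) 9622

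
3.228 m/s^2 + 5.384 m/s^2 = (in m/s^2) 8.612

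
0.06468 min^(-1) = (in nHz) 1.078e+06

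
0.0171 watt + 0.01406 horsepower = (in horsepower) 0.01408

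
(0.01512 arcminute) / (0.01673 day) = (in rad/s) 3.043e-09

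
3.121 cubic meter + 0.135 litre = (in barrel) 19.63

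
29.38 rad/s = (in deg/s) 1683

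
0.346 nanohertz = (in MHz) 3.46e-16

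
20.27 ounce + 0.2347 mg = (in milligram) 5.746e+05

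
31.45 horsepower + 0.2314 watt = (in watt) 2.345e+04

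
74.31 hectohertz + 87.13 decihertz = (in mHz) 7.44e+06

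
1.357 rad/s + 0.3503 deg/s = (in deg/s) 78.1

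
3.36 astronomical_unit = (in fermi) 5.026e+26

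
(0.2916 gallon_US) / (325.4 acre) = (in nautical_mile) 4.526e-13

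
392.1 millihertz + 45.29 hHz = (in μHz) 4.529e+09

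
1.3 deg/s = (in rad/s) 0.02269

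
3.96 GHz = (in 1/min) 2.376e+11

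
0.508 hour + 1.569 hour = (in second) 7477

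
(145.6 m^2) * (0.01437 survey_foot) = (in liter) 637.7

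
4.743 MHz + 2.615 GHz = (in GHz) 2.62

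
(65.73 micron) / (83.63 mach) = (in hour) 6.412e-13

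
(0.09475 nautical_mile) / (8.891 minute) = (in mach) 0.0009661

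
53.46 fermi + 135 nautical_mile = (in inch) 9.843e+06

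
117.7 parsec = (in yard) 3.972e+18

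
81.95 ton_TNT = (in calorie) 8.195e+10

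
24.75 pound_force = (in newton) 110.1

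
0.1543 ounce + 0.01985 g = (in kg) 0.004394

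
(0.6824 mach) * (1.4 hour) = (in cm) 1.171e+08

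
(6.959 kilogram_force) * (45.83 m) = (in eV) 1.952e+22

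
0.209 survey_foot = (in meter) 0.0637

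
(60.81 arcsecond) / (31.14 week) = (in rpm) 1.495e-10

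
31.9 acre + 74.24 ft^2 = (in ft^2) 1.39e+06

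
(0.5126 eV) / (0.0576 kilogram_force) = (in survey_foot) 4.77e-19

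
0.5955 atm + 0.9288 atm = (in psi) 22.4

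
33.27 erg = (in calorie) 7.952e-07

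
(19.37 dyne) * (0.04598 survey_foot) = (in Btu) 2.573e-09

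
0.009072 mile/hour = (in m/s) 0.004056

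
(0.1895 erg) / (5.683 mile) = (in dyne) 2.072e-07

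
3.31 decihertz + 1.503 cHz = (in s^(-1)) 0.346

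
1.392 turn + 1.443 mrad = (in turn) 1.392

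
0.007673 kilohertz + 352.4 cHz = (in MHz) 1.12e-05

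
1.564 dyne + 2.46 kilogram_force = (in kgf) 2.46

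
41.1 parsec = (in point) 3.595e+21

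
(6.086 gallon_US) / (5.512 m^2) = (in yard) 0.004571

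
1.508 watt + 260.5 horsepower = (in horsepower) 260.5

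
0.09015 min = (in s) 5.409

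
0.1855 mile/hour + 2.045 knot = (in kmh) 4.086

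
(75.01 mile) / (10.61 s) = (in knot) 2.212e+04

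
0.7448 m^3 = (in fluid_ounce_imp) 2.621e+04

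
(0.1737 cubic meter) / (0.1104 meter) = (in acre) 0.0003888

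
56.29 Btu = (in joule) 5.939e+04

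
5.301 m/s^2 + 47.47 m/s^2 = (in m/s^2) 52.77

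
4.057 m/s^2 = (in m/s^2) 4.057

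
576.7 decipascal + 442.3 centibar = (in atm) 4.366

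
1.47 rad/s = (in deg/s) 84.22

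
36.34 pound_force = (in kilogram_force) 16.48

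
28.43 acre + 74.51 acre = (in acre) 102.9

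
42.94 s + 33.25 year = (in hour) 2.913e+05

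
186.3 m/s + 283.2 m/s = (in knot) 912.6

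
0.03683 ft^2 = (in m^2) 0.003422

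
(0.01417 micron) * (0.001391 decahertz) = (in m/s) 1.971e-10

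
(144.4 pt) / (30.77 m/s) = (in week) 2.737e-09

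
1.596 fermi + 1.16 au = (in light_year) 1.834e-05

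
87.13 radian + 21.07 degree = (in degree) 5013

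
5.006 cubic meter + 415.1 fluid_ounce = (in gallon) 1326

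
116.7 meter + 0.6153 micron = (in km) 0.1167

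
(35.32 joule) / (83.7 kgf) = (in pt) 122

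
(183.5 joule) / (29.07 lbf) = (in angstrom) 1.419e+10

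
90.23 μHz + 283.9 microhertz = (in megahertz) 3.741e-10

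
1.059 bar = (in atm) 1.045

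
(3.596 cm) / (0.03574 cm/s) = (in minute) 1.677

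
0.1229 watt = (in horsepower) 0.0001648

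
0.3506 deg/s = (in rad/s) 0.006119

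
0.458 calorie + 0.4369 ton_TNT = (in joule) 1.828e+09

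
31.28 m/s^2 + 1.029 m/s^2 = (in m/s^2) 32.31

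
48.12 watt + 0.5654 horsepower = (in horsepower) 0.6299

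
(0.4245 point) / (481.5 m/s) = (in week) 5.142e-13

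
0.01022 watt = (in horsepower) 1.371e-05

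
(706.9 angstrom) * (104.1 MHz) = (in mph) 16.46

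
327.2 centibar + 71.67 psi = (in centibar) 821.3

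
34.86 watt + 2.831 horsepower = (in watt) 2146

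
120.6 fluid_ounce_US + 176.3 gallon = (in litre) 670.9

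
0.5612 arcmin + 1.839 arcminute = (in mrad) 0.6982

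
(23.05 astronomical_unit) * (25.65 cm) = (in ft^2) 9.52e+12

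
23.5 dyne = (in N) 0.000235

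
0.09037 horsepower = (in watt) 67.39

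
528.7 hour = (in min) 3.172e+04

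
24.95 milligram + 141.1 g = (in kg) 0.1411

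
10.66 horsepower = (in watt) 7949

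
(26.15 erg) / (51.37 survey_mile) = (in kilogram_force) 3.225e-12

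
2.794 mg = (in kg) 2.794e-06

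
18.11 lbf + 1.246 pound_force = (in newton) 86.1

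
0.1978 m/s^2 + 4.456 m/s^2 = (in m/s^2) 4.654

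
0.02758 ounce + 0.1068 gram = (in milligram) 888.7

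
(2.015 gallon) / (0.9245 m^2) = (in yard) 0.009023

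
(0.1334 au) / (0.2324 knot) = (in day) 1.932e+06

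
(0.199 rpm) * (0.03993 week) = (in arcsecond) 1.038e+08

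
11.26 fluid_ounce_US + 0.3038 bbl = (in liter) 48.63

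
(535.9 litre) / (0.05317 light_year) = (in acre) 2.633e-19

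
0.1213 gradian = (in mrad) 1.905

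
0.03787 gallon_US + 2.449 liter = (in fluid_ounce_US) 87.66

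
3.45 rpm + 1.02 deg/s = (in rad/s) 0.3791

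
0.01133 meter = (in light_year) 1.198e-18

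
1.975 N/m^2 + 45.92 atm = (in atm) 45.92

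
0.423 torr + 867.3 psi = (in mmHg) 4.485e+04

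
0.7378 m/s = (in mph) 1.65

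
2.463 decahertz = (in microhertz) 2.463e+07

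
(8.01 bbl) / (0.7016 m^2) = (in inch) 71.46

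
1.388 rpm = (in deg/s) 8.328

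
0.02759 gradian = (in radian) 0.0004334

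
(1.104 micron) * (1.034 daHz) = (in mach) 3.353e-08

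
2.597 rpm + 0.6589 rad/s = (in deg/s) 53.33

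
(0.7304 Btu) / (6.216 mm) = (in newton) 1.24e+05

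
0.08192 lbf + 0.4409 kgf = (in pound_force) 1.054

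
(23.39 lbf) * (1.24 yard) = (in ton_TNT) 2.82e-08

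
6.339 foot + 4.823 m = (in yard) 7.387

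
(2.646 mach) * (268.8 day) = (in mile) 1.3e+07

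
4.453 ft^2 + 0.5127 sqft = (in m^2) 0.4613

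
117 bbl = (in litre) 1.86e+04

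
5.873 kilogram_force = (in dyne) 5.759e+06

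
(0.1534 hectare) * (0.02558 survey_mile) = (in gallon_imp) 1.389e+07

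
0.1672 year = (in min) 8.788e+04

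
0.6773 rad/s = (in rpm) 6.468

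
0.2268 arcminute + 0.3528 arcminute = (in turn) 2.683e-05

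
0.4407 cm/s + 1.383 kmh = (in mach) 0.001141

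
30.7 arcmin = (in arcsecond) 1842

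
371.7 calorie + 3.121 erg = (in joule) 1555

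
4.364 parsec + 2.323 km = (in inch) 5.302e+18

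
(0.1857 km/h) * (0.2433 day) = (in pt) 3.074e+06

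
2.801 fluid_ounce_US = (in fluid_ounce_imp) 2.915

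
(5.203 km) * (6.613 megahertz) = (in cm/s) 3.441e+12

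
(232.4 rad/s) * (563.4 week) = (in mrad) 7.919e+13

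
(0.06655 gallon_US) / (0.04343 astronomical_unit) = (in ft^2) 4.174e-13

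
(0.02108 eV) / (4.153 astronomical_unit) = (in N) 5.436e-33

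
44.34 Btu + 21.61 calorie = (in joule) 4.687e+04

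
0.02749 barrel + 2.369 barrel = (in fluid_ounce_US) 1.288e+04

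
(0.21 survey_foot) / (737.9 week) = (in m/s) 1.434e-10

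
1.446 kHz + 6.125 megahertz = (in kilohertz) 6126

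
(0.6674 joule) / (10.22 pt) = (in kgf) 18.88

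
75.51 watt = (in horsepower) 0.1013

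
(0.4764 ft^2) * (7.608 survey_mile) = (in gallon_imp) 1.192e+05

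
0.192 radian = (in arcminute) 660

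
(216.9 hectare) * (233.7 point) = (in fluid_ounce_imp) 6.294e+09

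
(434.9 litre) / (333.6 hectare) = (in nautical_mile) 7.039e-11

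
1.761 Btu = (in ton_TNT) 4.441e-07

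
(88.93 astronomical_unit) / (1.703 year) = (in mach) 727.5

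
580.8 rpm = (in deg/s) 3485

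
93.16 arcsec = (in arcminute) 1.553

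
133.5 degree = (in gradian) 148.3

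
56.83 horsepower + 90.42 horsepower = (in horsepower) 147.2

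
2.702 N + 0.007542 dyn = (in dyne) 2.702e+05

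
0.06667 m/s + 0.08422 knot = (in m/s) 0.11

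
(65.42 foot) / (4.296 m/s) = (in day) 5.372e-05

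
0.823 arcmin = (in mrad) 0.2394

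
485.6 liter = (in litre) 485.6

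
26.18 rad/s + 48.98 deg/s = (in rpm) 258.2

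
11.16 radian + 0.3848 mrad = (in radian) 11.16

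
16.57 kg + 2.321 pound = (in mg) 1.762e+07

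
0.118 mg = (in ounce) 4.162e-06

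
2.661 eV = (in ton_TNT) 1.019e-28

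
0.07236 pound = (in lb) 0.07236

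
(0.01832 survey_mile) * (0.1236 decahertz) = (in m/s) 36.44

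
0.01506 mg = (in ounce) 5.312e-07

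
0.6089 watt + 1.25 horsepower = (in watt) 932.7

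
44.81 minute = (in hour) 0.7468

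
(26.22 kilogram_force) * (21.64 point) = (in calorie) 0.4692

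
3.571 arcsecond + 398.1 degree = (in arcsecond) 1.433e+06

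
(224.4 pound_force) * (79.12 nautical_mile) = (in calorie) 3.496e+07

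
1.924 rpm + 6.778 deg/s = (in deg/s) 18.32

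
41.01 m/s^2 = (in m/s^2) 41.01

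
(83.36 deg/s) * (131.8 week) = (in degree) 6.645e+09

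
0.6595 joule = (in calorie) 0.1576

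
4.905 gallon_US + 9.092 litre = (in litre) 27.66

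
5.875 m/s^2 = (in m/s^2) 5.875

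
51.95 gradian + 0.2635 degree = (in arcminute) 2821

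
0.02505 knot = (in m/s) 0.01289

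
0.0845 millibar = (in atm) 8.34e-05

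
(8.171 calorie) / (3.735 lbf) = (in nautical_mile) 0.001111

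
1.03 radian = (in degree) 59.01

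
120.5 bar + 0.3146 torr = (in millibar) 1.205e+05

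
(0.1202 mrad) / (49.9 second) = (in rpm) 2.3e-05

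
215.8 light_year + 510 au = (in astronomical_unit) 1.365e+07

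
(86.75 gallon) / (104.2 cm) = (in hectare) 3.151e-05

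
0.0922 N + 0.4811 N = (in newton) 0.5733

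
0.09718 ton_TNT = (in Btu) 3.854e+05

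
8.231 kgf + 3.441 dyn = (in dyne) 8.072e+06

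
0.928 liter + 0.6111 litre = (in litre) 1.539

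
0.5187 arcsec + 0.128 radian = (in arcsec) 2.64e+04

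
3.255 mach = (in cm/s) 1.108e+05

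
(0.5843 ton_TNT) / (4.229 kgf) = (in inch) 2.321e+09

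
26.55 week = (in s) 1.606e+07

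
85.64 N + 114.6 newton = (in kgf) 20.42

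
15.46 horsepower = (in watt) 1.153e+04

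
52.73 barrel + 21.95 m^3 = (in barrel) 190.8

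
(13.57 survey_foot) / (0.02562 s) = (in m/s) 161.4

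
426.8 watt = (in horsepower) 0.5723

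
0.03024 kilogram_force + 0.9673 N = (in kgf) 0.1289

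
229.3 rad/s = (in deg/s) 1.314e+04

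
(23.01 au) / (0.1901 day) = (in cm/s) 2.096e+10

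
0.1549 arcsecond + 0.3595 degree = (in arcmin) 21.57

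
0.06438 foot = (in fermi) 1.962e+13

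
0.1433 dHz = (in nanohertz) 1.433e+07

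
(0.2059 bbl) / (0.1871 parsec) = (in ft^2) 6.103e-17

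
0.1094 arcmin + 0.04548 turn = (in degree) 16.37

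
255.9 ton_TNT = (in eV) 6.683e+30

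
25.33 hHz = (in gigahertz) 2.533e-06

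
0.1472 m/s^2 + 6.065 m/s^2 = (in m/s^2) 6.212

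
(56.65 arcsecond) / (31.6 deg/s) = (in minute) 8.3e-06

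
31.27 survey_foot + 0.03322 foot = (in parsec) 3.092e-16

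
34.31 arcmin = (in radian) 0.00998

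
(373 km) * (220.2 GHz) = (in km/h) 2.957e+17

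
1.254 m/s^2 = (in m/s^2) 1.254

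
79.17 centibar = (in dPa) 7.917e+05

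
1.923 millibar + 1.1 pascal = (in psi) 0.02805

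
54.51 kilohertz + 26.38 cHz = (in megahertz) 0.05451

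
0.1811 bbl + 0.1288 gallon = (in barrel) 0.1842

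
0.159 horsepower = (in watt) 118.6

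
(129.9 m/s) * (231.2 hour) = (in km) 1.081e+05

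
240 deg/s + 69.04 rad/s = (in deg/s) 4196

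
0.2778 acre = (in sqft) 1.21e+04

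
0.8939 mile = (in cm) 1.439e+05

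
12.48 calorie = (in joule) 52.22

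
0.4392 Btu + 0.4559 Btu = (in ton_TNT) 2.257e-07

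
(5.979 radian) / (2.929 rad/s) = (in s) 2.041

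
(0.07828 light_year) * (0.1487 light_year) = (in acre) 2.575e+26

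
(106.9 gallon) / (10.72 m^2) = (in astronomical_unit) 2.523e-13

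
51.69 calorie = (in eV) 1.35e+21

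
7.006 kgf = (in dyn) 6.871e+06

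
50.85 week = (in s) 3.075e+07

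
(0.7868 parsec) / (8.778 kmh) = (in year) 3.157e+08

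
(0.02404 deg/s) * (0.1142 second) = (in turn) 7.626e-06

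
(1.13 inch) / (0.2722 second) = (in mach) 0.0003097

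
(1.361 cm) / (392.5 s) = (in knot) 6.74e-05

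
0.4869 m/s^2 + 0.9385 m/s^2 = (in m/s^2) 1.425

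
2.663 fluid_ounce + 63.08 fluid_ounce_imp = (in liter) 1.871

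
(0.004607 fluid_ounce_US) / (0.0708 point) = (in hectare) 5.455e-07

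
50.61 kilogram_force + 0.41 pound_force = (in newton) 498.1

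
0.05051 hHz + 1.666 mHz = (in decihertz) 50.53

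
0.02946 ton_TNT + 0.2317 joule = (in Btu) 1.168e+05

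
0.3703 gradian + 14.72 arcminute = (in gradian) 0.6429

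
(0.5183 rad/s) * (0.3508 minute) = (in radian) 10.91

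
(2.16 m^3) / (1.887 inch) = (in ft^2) 485.1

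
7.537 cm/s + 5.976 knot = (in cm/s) 315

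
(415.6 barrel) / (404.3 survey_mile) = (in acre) 2.509e-08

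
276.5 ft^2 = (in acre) 0.006348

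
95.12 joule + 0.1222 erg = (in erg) 9.512e+08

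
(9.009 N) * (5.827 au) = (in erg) 7.853e+19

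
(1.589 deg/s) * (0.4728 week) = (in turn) 1262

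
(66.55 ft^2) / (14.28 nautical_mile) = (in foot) 0.000767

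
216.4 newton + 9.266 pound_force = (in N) 257.6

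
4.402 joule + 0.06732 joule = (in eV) 2.79e+19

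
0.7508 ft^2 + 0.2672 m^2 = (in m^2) 0.337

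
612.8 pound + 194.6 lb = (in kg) 366.2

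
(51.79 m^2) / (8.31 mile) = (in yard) 0.004235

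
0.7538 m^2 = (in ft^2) 8.114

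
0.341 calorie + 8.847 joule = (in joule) 10.27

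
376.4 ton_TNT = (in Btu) 1.493e+09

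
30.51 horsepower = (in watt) 2.275e+04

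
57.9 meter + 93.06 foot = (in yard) 94.34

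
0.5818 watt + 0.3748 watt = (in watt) 0.9566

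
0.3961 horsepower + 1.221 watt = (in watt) 296.6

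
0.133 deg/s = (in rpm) 0.02217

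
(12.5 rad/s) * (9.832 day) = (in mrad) 1.062e+10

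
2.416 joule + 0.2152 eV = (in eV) 1.508e+19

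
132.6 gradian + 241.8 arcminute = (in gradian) 137.1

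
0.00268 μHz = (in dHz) 2.68e-08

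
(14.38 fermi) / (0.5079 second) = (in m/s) 2.831e-14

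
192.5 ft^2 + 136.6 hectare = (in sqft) 1.47e+07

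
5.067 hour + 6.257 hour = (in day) 0.4718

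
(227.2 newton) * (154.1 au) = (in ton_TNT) 1.252e+06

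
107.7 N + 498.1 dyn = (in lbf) 24.21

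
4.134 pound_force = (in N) 18.39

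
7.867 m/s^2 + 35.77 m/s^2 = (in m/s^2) 43.64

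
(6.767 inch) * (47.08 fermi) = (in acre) 2e-18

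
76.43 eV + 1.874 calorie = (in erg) 7.841e+07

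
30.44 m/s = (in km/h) 109.6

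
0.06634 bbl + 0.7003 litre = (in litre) 11.25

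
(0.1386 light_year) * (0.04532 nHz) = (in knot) 1.155e+05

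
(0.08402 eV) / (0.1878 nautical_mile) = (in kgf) 3.947e-24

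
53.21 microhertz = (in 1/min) 0.003193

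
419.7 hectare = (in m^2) 4.197e+06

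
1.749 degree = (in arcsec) 6296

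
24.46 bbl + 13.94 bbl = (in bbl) 38.4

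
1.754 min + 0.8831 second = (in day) 0.001228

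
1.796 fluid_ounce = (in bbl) 0.0003341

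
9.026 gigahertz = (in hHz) 9.026e+07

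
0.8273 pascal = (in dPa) 8.273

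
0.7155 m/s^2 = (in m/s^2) 0.7155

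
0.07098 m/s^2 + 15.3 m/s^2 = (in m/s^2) 15.37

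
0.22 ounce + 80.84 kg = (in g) 8.085e+04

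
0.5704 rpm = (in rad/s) 0.05973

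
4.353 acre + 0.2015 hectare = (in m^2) 1.963e+04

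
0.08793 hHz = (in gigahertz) 8.793e-09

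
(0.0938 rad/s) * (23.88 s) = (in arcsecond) 4.62e+05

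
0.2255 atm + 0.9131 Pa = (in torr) 171.4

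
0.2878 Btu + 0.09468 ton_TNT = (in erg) 3.961e+15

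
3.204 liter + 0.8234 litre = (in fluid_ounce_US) 136.2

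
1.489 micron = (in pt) 0.004221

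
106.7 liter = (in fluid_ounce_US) 3608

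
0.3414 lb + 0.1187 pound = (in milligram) 2.087e+05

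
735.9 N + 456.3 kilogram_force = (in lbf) 1171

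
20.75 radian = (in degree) 1189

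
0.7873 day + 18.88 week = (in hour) 3191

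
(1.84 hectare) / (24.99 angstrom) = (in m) 7.363e+12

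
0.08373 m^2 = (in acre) 2.069e-05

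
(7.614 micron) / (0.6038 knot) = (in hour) 6.809e-09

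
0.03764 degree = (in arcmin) 2.258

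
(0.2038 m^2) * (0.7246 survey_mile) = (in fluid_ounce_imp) 8.364e+06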